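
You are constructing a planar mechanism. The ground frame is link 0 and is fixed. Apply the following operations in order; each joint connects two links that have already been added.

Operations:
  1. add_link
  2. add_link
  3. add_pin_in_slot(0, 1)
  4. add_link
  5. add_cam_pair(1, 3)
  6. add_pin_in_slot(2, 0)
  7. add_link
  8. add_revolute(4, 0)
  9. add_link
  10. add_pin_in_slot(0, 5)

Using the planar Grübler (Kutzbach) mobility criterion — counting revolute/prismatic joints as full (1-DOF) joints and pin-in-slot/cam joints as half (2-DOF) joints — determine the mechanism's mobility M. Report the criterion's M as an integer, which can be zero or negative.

ground; <1,0,0>
#1 <2,0,0>
#2 <3,0,0>
PS:0↔1 J2 <3,0,1>
#3 <4,0,1>
C:1↔3 J2 <4,0,2>
PS:2↔0 J2 <4,0,3>
#4 <5,0,3>
R:4↔0 J1 <5,1,3>
#5 <6,1,3>
PS:0↔5 J2 <6,1,4>
3×5 − 2×1 − 1×4 = 9

M = 9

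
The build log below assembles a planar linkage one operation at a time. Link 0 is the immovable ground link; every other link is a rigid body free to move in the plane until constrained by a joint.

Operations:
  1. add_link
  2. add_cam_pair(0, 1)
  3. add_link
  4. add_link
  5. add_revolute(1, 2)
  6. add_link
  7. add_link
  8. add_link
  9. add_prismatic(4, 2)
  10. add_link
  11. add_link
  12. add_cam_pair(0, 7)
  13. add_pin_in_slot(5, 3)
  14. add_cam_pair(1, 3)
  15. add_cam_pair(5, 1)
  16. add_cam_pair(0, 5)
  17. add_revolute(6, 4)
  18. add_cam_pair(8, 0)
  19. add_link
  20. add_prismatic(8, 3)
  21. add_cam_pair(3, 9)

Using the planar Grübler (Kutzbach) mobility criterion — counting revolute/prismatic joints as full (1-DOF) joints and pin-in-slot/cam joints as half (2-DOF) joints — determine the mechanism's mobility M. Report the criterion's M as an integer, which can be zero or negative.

M = 11

link 0 = ground. State L|J1|J2 = 1|0|0
+link1  2|0|0
C(0,1) f=2→J2  2|0|1
+link2  3|0|1
+link3  4|0|1
R(1,2) f=1→J1  4|1|1
+link4  5|1|1
+link5  6|1|1
+link6  7|1|1
P(4,2) f=1→J1  7|2|1
+link7  8|2|1
+link8  9|2|1
C(0,7) f=2→J2  9|2|2
PS(5,3) f=2→J2  9|2|3
C(1,3) f=2→J2  9|2|4
C(5,1) f=2→J2  9|2|5
C(0,5) f=2→J2  9|2|6
R(6,4) f=1→J1  9|3|6
C(8,0) f=2→J2  9|3|7
+link9  10|3|7
P(8,3) f=1→J1  10|4|7
C(3,9) f=2→J2  10|4|8
M = 3(10−1)−2·4−8 = 27−8−8 = 11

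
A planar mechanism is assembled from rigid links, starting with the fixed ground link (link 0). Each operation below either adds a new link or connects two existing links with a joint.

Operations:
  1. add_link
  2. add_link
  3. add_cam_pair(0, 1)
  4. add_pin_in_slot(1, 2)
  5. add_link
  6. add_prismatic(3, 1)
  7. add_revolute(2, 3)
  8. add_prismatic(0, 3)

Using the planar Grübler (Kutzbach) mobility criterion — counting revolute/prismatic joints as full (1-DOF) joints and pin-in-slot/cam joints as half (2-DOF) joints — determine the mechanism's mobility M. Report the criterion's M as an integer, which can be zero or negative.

M = 1

link 0 = ground. State L|J1|J2 = 1|0|0
+link1  2|0|0
+link2  3|0|0
C(0,1) f=2→J2  3|0|1
PS(1,2) f=2→J2  3|0|2
+link3  4|0|2
P(3,1) f=1→J1  4|1|2
R(2,3) f=1→J1  4|2|2
P(0,3) f=1→J1  4|3|2
M = 3(4−1)−2·3−2 = 9−6−2 = 1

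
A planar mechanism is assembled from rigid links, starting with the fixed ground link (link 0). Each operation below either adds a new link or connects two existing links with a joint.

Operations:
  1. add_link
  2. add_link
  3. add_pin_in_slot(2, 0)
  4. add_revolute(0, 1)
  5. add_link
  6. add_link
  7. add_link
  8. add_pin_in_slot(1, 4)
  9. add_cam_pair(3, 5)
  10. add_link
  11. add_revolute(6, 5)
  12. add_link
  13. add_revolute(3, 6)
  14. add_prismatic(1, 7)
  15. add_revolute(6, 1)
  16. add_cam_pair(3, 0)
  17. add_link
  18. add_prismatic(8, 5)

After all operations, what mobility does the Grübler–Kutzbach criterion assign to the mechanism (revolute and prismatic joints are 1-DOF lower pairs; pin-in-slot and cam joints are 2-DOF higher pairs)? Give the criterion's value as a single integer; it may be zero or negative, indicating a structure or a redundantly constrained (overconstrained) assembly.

M = 8

L=1 J1=0 J2=0
add link → L=2 J1=0 J2=0
add link → L=3 J1=0 J2=0
PS@2,0 dof=2 J2 → L=3 J1=0 J2=1
R@0,1 dof=1 J1 → L=3 J1=1 J2=1
add link → L=4 J1=1 J2=1
add link → L=5 J1=1 J2=1
add link → L=6 J1=1 J2=1
PS@1,4 dof=2 J2 → L=6 J1=1 J2=2
C@3,5 dof=2 J2 → L=6 J1=1 J2=3
add link → L=7 J1=1 J2=3
R@6,5 dof=1 J1 → L=7 J1=2 J2=3
add link → L=8 J1=2 J2=3
R@3,6 dof=1 J1 → L=8 J1=3 J2=3
P@1,7 dof=1 J1 → L=8 J1=4 J2=3
R@6,1 dof=1 J1 → L=8 J1=5 J2=3
C@3,0 dof=2 J2 → L=8 J1=5 J2=4
add link → L=9 J1=5 J2=4
P@8,5 dof=1 J1 → L=9 J1=6 J2=4
M=3(L−1)−2J1−J2=3·8−2·6−4=8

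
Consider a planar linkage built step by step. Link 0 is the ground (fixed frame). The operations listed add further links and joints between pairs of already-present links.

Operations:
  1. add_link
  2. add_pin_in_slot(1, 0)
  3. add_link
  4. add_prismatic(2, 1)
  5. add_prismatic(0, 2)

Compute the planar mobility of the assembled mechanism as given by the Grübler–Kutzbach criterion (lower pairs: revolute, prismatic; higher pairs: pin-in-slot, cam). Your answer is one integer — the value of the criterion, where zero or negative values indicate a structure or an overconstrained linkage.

M = 1

L=1 J1=0 J2=0
add link → L=2 J1=0 J2=0
PS@1,0 dof=2 J2 → L=2 J1=0 J2=1
add link → L=3 J1=0 J2=1
P@2,1 dof=1 J1 → L=3 J1=1 J2=1
P@0,2 dof=1 J1 → L=3 J1=2 J2=1
M=3(L−1)−2J1−J2=3·2−2·2−1=1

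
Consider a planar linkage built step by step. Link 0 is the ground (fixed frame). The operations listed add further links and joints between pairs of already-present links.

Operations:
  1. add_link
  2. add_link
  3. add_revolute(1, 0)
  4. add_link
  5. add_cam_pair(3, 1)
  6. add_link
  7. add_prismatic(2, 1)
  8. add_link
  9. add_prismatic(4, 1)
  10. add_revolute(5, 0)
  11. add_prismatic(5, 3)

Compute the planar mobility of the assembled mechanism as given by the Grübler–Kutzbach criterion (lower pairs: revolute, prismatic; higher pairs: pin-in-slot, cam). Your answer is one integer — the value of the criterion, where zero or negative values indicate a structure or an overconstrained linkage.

(L,J1,J2)=(1,0,0); link0 fixed
link1: (2,0,0)
link2: (3,0,0)
R 1-0 [J1]: (3,1,0)
link3: (4,1,0)
C 3-1 [J2]: (4,1,1)
link4: (5,1,1)
P 2-1 [J1]: (5,2,1)
link5: (6,2,1)
P 4-1 [J1]: (6,3,1)
R 5-0 [J1]: (6,4,1)
P 5-3 [J1]: (6,5,1)
Grübler: 3·5 − 2·5 − 1 = 4

M = 4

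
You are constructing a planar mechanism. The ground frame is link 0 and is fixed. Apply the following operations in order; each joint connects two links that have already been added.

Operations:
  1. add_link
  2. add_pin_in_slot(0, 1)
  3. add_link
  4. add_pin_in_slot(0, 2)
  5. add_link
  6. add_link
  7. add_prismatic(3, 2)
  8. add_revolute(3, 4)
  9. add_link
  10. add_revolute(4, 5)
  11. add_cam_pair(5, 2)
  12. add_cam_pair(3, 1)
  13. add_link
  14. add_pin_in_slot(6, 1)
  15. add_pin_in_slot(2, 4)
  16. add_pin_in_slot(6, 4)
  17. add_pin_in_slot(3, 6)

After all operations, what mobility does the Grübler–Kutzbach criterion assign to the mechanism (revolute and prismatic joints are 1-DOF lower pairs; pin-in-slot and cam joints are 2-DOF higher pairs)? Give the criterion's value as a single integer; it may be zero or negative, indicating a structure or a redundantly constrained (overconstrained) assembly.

L=1 J1=0 J2=0
add link → L=2 J1=0 J2=0
PS@0,1 dof=2 J2 → L=2 J1=0 J2=1
add link → L=3 J1=0 J2=1
PS@0,2 dof=2 J2 → L=3 J1=0 J2=2
add link → L=4 J1=0 J2=2
add link → L=5 J1=0 J2=2
P@3,2 dof=1 J1 → L=5 J1=1 J2=2
R@3,4 dof=1 J1 → L=5 J1=2 J2=2
add link → L=6 J1=2 J2=2
R@4,5 dof=1 J1 → L=6 J1=3 J2=2
C@5,2 dof=2 J2 → L=6 J1=3 J2=3
C@3,1 dof=2 J2 → L=6 J1=3 J2=4
add link → L=7 J1=3 J2=4
PS@6,1 dof=2 J2 → L=7 J1=3 J2=5
PS@2,4 dof=2 J2 → L=7 J1=3 J2=6
PS@6,4 dof=2 J2 → L=7 J1=3 J2=7
PS@3,6 dof=2 J2 → L=7 J1=3 J2=8
M=3(L−1)−2J1−J2=3·6−2·3−8=4

M = 4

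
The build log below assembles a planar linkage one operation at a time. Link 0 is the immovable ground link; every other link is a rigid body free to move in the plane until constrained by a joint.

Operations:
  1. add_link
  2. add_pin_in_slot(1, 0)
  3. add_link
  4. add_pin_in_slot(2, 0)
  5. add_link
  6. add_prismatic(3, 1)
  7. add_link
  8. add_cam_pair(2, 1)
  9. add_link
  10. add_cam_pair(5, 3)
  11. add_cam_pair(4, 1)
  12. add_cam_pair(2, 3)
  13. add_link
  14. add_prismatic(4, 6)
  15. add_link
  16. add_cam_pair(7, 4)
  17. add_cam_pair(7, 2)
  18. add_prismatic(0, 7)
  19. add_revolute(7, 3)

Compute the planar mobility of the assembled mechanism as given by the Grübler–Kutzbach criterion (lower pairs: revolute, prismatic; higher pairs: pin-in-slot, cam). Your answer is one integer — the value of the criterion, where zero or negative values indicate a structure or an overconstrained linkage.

(L,J1,J2)=(1,0,0); link0 fixed
link1: (2,0,0)
PS 1-0 [J2]: (2,0,1)
link2: (3,0,1)
PS 2-0 [J2]: (3,0,2)
link3: (4,0,2)
P 3-1 [J1]: (4,1,2)
link4: (5,1,2)
C 2-1 [J2]: (5,1,3)
link5: (6,1,3)
C 5-3 [J2]: (6,1,4)
C 4-1 [J2]: (6,1,5)
C 2-3 [J2]: (6,1,6)
link6: (7,1,6)
P 4-6 [J1]: (7,2,6)
link7: (8,2,6)
C 7-4 [J2]: (8,2,7)
C 7-2 [J2]: (8,2,8)
P 0-7 [J1]: (8,3,8)
R 7-3 [J1]: (8,4,8)
Grübler: 3·7 − 2·4 − 8 = 5

M = 5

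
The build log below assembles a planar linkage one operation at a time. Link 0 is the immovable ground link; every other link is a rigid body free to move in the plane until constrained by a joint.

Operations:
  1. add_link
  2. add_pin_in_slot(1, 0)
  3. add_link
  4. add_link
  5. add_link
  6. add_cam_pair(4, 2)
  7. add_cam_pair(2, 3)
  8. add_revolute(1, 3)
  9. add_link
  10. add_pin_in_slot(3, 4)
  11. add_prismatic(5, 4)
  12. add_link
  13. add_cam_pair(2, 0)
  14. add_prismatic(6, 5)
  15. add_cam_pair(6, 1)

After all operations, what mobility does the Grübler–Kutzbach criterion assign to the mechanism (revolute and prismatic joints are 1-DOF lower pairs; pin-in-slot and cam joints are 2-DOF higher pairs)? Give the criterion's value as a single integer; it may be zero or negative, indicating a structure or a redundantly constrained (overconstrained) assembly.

M = 6

[1;0;0] (link 0 is ground)
L+ [2;0;0]
PS(1,0)∈J2 [2;0;1]
L+ [3;0;1]
L+ [4;0;1]
L+ [5;0;1]
C(4,2)∈J2 [5;0;2]
C(2,3)∈J2 [5;0;3]
R(1,3)∈J1 [5;1;3]
L+ [6;1;3]
PS(3,4)∈J2 [6;1;4]
P(5,4)∈J1 [6;2;4]
L+ [7;2;4]
C(2,0)∈J2 [7;2;5]
P(6,5)∈J1 [7;3;5]
C(6,1)∈J2 [7;3;6]
mobility = 18 − 6 − 6 = 6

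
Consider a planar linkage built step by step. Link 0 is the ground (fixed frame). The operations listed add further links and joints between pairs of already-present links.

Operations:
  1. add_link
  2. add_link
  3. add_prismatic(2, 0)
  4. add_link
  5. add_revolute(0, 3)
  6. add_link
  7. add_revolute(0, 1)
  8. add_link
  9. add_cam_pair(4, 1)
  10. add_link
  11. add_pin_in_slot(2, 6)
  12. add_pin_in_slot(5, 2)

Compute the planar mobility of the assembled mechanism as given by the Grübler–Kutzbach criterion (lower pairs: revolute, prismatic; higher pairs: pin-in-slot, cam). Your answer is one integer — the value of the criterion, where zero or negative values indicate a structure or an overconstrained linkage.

L=1 J1=0 J2=0
add link → L=2 J1=0 J2=0
add link → L=3 J1=0 J2=0
P@2,0 dof=1 J1 → L=3 J1=1 J2=0
add link → L=4 J1=1 J2=0
R@0,3 dof=1 J1 → L=4 J1=2 J2=0
add link → L=5 J1=2 J2=0
R@0,1 dof=1 J1 → L=5 J1=3 J2=0
add link → L=6 J1=3 J2=0
C@4,1 dof=2 J2 → L=6 J1=3 J2=1
add link → L=7 J1=3 J2=1
PS@2,6 dof=2 J2 → L=7 J1=3 J2=2
PS@5,2 dof=2 J2 → L=7 J1=3 J2=3
M=3(L−1)−2J1−J2=3·6−2·3−3=9

M = 9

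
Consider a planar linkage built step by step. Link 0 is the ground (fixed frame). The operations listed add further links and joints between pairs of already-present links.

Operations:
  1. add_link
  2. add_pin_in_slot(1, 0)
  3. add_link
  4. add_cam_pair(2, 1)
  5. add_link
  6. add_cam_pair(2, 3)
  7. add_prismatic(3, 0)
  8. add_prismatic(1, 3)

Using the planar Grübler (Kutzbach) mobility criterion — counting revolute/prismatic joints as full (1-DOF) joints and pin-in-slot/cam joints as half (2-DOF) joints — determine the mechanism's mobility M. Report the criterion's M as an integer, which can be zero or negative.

M = 2

link 0 = ground. State L|J1|J2 = 1|0|0
+link1  2|0|0
PS(1,0) f=2→J2  2|0|1
+link2  3|0|1
C(2,1) f=2→J2  3|0|2
+link3  4|0|2
C(2,3) f=2→J2  4|0|3
P(3,0) f=1→J1  4|1|3
P(1,3) f=1→J1  4|2|3
M = 3(4−1)−2·2−3 = 9−4−3 = 2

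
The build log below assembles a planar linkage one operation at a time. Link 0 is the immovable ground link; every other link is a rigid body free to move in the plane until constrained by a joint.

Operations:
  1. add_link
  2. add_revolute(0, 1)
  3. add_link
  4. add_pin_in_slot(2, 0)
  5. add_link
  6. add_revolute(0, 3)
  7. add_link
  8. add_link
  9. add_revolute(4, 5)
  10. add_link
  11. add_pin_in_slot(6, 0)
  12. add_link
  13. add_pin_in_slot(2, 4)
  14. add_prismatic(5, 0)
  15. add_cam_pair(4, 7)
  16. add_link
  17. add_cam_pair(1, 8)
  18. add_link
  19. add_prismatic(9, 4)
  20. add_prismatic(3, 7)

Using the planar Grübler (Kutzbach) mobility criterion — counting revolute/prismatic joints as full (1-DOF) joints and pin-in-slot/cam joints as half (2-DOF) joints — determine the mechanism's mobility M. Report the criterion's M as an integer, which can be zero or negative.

ground; <1,0,0>
#1 <2,0,0>
R:0↔1 J1 <2,1,0>
#2 <3,1,0>
PS:2↔0 J2 <3,1,1>
#3 <4,1,1>
R:0↔3 J1 <4,2,1>
#4 <5,2,1>
#5 <6,2,1>
R:4↔5 J1 <6,3,1>
#6 <7,3,1>
PS:6↔0 J2 <7,3,2>
#7 <8,3,2>
PS:2↔4 J2 <8,3,3>
P:5↔0 J1 <8,4,3>
C:4↔7 J2 <8,4,4>
#8 <9,4,4>
C:1↔8 J2 <9,4,5>
#9 <10,4,5>
P:9↔4 J1 <10,5,5>
P:3↔7 J1 <10,6,5>
3×9 − 2×6 − 1×5 = 10

M = 10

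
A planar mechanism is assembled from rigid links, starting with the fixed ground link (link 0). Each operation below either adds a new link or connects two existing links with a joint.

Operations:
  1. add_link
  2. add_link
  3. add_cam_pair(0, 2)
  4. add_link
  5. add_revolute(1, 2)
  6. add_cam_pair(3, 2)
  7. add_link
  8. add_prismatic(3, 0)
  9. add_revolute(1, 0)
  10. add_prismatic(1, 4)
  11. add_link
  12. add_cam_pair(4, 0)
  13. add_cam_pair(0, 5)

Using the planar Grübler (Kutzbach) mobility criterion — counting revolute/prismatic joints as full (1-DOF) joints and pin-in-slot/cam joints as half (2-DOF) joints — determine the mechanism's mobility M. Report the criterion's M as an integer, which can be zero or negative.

M = 3

link 0 = ground. State L|J1|J2 = 1|0|0
+link1  2|0|0
+link2  3|0|0
C(0,2) f=2→J2  3|0|1
+link3  4|0|1
R(1,2) f=1→J1  4|1|1
C(3,2) f=2→J2  4|1|2
+link4  5|1|2
P(3,0) f=1→J1  5|2|2
R(1,0) f=1→J1  5|3|2
P(1,4) f=1→J1  5|4|2
+link5  6|4|2
C(4,0) f=2→J2  6|4|3
C(0,5) f=2→J2  6|4|4
M = 3(6−1)−2·4−4 = 15−8−4 = 3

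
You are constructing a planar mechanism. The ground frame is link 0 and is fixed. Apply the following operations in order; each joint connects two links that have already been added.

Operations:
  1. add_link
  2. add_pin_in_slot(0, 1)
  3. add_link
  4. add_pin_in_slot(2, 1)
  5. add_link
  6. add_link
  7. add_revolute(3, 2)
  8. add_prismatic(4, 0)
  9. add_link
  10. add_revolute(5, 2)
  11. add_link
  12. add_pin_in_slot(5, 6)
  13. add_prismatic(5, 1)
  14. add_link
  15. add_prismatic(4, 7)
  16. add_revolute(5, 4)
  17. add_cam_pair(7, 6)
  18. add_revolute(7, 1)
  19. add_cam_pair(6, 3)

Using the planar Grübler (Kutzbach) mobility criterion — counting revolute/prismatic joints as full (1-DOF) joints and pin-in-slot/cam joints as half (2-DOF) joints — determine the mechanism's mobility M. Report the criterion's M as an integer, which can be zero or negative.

M = 2

(L,J1,J2)=(1,0,0); link0 fixed
link1: (2,0,0)
PS 0-1 [J2]: (2,0,1)
link2: (3,0,1)
PS 2-1 [J2]: (3,0,2)
link3: (4,0,2)
link4: (5,0,2)
R 3-2 [J1]: (5,1,2)
P 4-0 [J1]: (5,2,2)
link5: (6,2,2)
R 5-2 [J1]: (6,3,2)
link6: (7,3,2)
PS 5-6 [J2]: (7,3,3)
P 5-1 [J1]: (7,4,3)
link7: (8,4,3)
P 4-7 [J1]: (8,5,3)
R 5-4 [J1]: (8,6,3)
C 7-6 [J2]: (8,6,4)
R 7-1 [J1]: (8,7,4)
C 6-3 [J2]: (8,7,5)
Grübler: 3·7 − 2·7 − 5 = 2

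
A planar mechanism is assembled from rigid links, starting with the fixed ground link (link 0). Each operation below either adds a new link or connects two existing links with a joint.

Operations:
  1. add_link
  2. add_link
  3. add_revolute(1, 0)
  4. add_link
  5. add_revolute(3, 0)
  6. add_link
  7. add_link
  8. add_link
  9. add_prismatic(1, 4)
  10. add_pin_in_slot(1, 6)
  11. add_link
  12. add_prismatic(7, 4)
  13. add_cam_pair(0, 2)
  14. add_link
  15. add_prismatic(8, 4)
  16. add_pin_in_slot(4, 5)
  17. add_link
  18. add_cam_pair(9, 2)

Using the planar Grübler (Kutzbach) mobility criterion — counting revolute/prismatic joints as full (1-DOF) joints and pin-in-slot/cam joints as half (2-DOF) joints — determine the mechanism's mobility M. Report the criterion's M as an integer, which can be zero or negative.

M = 13

link 0 = ground. State L|J1|J2 = 1|0|0
+link1  2|0|0
+link2  3|0|0
R(1,0) f=1→J1  3|1|0
+link3  4|1|0
R(3,0) f=1→J1  4|2|0
+link4  5|2|0
+link5  6|2|0
+link6  7|2|0
P(1,4) f=1→J1  7|3|0
PS(1,6) f=2→J2  7|3|1
+link7  8|3|1
P(7,4) f=1→J1  8|4|1
C(0,2) f=2→J2  8|4|2
+link8  9|4|2
P(8,4) f=1→J1  9|5|2
PS(4,5) f=2→J2  9|5|3
+link9  10|5|3
C(9,2) f=2→J2  10|5|4
M = 3(10−1)−2·5−4 = 27−10−4 = 13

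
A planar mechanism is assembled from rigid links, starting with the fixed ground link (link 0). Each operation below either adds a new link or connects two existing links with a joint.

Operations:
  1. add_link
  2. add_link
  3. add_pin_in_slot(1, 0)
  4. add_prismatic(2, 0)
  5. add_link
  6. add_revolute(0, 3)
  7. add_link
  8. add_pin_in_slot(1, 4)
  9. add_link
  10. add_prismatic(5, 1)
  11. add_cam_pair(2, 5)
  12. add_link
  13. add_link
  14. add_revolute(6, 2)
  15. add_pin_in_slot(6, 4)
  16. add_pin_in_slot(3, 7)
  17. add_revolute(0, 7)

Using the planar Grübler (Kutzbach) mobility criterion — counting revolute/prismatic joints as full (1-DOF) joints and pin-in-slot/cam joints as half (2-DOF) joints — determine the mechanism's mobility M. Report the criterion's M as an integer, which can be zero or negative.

(L,J1,J2)=(1,0,0); link0 fixed
link1: (2,0,0)
link2: (3,0,0)
PS 1-0 [J2]: (3,0,1)
P 2-0 [J1]: (3,1,1)
link3: (4,1,1)
R 0-3 [J1]: (4,2,1)
link4: (5,2,1)
PS 1-4 [J2]: (5,2,2)
link5: (6,2,2)
P 5-1 [J1]: (6,3,2)
C 2-5 [J2]: (6,3,3)
link6: (7,3,3)
link7: (8,3,3)
R 6-2 [J1]: (8,4,3)
PS 6-4 [J2]: (8,4,4)
PS 3-7 [J2]: (8,4,5)
R 0-7 [J1]: (8,5,5)
Grübler: 3·7 − 2·5 − 5 = 6

M = 6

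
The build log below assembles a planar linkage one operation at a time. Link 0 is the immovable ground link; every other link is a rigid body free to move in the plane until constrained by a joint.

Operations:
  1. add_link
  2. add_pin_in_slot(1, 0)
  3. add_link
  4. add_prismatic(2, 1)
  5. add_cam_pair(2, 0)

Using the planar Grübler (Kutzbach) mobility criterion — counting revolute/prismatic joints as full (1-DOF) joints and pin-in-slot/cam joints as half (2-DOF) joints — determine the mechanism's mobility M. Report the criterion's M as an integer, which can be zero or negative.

link 0 = ground. State L|J1|J2 = 1|0|0
+link1  2|0|0
PS(1,0) f=2→J2  2|0|1
+link2  3|0|1
P(2,1) f=1→J1  3|1|1
C(2,0) f=2→J2  3|1|2
M = 3(3−1)−2·1−2 = 6−2−2 = 2

M = 2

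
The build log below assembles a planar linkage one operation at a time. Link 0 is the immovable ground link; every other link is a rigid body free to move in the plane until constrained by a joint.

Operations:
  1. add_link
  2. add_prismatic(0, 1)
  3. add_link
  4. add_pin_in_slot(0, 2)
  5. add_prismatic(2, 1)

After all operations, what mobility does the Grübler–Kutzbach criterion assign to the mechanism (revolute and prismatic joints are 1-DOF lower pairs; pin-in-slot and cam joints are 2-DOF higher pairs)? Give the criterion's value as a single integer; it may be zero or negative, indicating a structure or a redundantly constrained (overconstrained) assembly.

M = 1

L=1 J1=0 J2=0
add link → L=2 J1=0 J2=0
P@0,1 dof=1 J1 → L=2 J1=1 J2=0
add link → L=3 J1=1 J2=0
PS@0,2 dof=2 J2 → L=3 J1=1 J2=1
P@2,1 dof=1 J1 → L=3 J1=2 J2=1
M=3(L−1)−2J1−J2=3·2−2·2−1=1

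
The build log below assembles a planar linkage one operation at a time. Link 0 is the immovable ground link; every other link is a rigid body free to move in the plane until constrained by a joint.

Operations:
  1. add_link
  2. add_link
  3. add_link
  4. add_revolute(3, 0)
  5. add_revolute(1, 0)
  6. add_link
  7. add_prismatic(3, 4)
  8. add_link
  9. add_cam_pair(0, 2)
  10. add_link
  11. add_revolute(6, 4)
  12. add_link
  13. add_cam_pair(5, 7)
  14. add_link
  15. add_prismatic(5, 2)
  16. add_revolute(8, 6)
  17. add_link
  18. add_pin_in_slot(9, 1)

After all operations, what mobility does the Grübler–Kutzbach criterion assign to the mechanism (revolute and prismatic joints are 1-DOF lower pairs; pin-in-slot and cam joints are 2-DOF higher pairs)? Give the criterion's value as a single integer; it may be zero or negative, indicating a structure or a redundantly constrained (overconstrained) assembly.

L=1 J1=0 J2=0
add link → L=2 J1=0 J2=0
add link → L=3 J1=0 J2=0
add link → L=4 J1=0 J2=0
R@3,0 dof=1 J1 → L=4 J1=1 J2=0
R@1,0 dof=1 J1 → L=4 J1=2 J2=0
add link → L=5 J1=2 J2=0
P@3,4 dof=1 J1 → L=5 J1=3 J2=0
add link → L=6 J1=3 J2=0
C@0,2 dof=2 J2 → L=6 J1=3 J2=1
add link → L=7 J1=3 J2=1
R@6,4 dof=1 J1 → L=7 J1=4 J2=1
add link → L=8 J1=4 J2=1
C@5,7 dof=2 J2 → L=8 J1=4 J2=2
add link → L=9 J1=4 J2=2
P@5,2 dof=1 J1 → L=9 J1=5 J2=2
R@8,6 dof=1 J1 → L=9 J1=6 J2=2
add link → L=10 J1=6 J2=2
PS@9,1 dof=2 J2 → L=10 J1=6 J2=3
M=3(L−1)−2J1−J2=3·9−2·6−3=12

M = 12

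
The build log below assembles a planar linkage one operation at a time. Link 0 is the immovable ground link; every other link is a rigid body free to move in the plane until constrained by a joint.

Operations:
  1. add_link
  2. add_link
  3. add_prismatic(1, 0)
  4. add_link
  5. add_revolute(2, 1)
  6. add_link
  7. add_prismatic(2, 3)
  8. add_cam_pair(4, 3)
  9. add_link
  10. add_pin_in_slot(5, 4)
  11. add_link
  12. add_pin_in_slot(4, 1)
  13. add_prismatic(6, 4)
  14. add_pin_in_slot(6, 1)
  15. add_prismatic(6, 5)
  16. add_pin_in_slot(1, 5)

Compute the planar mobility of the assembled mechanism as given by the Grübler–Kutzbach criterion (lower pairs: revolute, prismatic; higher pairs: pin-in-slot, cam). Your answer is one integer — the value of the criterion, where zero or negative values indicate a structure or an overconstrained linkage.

[1;0;0] (link 0 is ground)
L+ [2;0;0]
L+ [3;0;0]
P(1,0)∈J1 [3;1;0]
L+ [4;1;0]
R(2,1)∈J1 [4;2;0]
L+ [5;2;0]
P(2,3)∈J1 [5;3;0]
C(4,3)∈J2 [5;3;1]
L+ [6;3;1]
PS(5,4)∈J2 [6;3;2]
L+ [7;3;2]
PS(4,1)∈J2 [7;3;3]
P(6,4)∈J1 [7;4;3]
PS(6,1)∈J2 [7;4;4]
P(6,5)∈J1 [7;5;4]
PS(1,5)∈J2 [7;5;5]
mobility = 18 − 10 − 5 = 3

M = 3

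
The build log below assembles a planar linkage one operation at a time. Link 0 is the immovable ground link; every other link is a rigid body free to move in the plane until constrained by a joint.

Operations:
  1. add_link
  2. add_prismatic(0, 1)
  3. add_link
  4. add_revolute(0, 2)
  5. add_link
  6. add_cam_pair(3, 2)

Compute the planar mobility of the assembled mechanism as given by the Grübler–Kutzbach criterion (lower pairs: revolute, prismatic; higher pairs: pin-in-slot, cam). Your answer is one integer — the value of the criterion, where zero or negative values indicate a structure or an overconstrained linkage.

ground; <1,0,0>
#1 <2,0,0>
P:0↔1 J1 <2,1,0>
#2 <3,1,0>
R:0↔2 J1 <3,2,0>
#3 <4,2,0>
C:3↔2 J2 <4,2,1>
3×3 − 2×2 − 1×1 = 4

M = 4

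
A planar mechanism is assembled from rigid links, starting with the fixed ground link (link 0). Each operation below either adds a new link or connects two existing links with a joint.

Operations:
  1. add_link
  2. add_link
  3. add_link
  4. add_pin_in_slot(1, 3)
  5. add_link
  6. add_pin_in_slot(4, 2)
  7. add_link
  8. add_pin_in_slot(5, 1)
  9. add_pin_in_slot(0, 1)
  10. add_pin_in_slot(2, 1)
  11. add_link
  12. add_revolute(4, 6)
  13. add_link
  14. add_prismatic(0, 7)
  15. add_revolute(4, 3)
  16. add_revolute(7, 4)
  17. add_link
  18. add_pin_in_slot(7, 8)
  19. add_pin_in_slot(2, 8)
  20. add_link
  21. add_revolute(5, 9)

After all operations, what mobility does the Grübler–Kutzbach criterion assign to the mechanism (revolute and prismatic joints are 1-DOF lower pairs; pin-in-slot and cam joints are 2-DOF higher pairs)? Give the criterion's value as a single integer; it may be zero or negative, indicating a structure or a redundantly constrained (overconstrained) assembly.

(L,J1,J2)=(1,0,0); link0 fixed
link1: (2,0,0)
link2: (3,0,0)
link3: (4,0,0)
PS 1-3 [J2]: (4,0,1)
link4: (5,0,1)
PS 4-2 [J2]: (5,0,2)
link5: (6,0,2)
PS 5-1 [J2]: (6,0,3)
PS 0-1 [J2]: (6,0,4)
PS 2-1 [J2]: (6,0,5)
link6: (7,0,5)
R 4-6 [J1]: (7,1,5)
link7: (8,1,5)
P 0-7 [J1]: (8,2,5)
R 4-3 [J1]: (8,3,5)
R 7-4 [J1]: (8,4,5)
link8: (9,4,5)
PS 7-8 [J2]: (9,4,6)
PS 2-8 [J2]: (9,4,7)
link9: (10,4,7)
R 5-9 [J1]: (10,5,7)
Grübler: 3·9 − 2·5 − 7 = 10

M = 10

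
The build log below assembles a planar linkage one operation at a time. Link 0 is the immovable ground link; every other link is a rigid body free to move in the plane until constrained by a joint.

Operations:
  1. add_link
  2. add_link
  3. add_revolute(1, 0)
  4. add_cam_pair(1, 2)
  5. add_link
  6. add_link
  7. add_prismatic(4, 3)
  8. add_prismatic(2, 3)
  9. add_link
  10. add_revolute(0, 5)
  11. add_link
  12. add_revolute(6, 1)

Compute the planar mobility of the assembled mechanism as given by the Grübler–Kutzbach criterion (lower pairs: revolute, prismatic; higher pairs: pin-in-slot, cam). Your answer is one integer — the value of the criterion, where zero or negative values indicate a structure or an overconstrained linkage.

M = 7

[1;0;0] (link 0 is ground)
L+ [2;0;0]
L+ [3;0;0]
R(1,0)∈J1 [3;1;0]
C(1,2)∈J2 [3;1;1]
L+ [4;1;1]
L+ [5;1;1]
P(4,3)∈J1 [5;2;1]
P(2,3)∈J1 [5;3;1]
L+ [6;3;1]
R(0,5)∈J1 [6;4;1]
L+ [7;4;1]
R(6,1)∈J1 [7;5;1]
mobility = 18 − 10 − 1 = 7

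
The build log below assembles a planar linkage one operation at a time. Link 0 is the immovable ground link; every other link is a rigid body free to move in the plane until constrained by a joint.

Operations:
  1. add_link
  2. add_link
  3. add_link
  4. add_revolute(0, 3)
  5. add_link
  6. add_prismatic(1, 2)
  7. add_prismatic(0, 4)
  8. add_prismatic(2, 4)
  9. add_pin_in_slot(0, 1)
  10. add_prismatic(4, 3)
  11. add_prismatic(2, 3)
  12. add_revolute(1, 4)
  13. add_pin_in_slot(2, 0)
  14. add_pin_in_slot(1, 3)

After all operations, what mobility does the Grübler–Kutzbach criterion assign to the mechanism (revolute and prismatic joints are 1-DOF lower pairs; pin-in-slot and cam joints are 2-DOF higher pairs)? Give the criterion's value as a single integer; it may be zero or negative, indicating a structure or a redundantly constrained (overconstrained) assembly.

(L,J1,J2)=(1,0,0); link0 fixed
link1: (2,0,0)
link2: (3,0,0)
link3: (4,0,0)
R 0-3 [J1]: (4,1,0)
link4: (5,1,0)
P 1-2 [J1]: (5,2,0)
P 0-4 [J1]: (5,3,0)
P 2-4 [J1]: (5,4,0)
PS 0-1 [J2]: (5,4,1)
P 4-3 [J1]: (5,5,1)
P 2-3 [J1]: (5,6,1)
R 1-4 [J1]: (5,7,1)
PS 2-0 [J2]: (5,7,2)
PS 1-3 [J2]: (5,7,3)
Grübler: 3·4 − 2·7 − 3 = -5

M = -5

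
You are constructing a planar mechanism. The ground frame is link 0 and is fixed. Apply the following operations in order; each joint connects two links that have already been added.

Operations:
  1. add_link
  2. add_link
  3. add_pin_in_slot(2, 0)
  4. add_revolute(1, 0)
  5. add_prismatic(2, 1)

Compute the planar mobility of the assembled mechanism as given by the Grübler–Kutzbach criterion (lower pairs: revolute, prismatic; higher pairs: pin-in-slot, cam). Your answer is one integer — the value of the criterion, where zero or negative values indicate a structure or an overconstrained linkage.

ground; <1,0,0>
#1 <2,0,0>
#2 <3,0,0>
PS:2↔0 J2 <3,0,1>
R:1↔0 J1 <3,1,1>
P:2↔1 J1 <3,2,1>
3×2 − 2×2 − 1×1 = 1

M = 1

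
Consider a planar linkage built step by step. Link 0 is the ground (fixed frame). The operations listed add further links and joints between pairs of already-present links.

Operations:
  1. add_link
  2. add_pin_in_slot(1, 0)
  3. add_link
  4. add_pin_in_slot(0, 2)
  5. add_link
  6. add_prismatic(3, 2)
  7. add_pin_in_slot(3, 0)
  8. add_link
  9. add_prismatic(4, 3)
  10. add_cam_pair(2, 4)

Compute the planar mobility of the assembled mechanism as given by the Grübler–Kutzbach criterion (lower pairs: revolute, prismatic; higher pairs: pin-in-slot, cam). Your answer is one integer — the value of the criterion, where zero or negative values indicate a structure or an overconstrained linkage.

L=1 J1=0 J2=0
add link → L=2 J1=0 J2=0
PS@1,0 dof=2 J2 → L=2 J1=0 J2=1
add link → L=3 J1=0 J2=1
PS@0,2 dof=2 J2 → L=3 J1=0 J2=2
add link → L=4 J1=0 J2=2
P@3,2 dof=1 J1 → L=4 J1=1 J2=2
PS@3,0 dof=2 J2 → L=4 J1=1 J2=3
add link → L=5 J1=1 J2=3
P@4,3 dof=1 J1 → L=5 J1=2 J2=3
C@2,4 dof=2 J2 → L=5 J1=2 J2=4
M=3(L−1)−2J1−J2=3·4−2·2−4=4

M = 4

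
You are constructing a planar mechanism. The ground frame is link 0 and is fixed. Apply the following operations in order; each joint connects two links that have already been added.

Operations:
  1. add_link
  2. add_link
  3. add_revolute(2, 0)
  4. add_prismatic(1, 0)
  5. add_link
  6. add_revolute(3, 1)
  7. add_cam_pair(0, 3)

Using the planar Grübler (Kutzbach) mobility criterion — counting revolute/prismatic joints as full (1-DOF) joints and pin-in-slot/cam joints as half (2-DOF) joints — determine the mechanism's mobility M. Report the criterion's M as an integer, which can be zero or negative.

L=1 J1=0 J2=0
add link → L=2 J1=0 J2=0
add link → L=3 J1=0 J2=0
R@2,0 dof=1 J1 → L=3 J1=1 J2=0
P@1,0 dof=1 J1 → L=3 J1=2 J2=0
add link → L=4 J1=2 J2=0
R@3,1 dof=1 J1 → L=4 J1=3 J2=0
C@0,3 dof=2 J2 → L=4 J1=3 J2=1
M=3(L−1)−2J1−J2=3·3−2·3−1=2

M = 2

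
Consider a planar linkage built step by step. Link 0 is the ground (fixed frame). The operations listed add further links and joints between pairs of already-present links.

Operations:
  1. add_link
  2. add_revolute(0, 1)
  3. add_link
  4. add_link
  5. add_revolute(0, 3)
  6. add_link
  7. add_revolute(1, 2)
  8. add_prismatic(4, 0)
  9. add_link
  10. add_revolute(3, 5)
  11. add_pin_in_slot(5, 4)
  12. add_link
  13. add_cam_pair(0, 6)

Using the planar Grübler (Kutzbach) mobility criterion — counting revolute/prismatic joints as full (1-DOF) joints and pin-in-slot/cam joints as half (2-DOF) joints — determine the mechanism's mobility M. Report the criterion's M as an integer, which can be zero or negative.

(L,J1,J2)=(1,0,0); link0 fixed
link1: (2,0,0)
R 0-1 [J1]: (2,1,0)
link2: (3,1,0)
link3: (4,1,0)
R 0-3 [J1]: (4,2,0)
link4: (5,2,0)
R 1-2 [J1]: (5,3,0)
P 4-0 [J1]: (5,4,0)
link5: (6,4,0)
R 3-5 [J1]: (6,5,0)
PS 5-4 [J2]: (6,5,1)
link6: (7,5,1)
C 0-6 [J2]: (7,5,2)
Grübler: 3·6 − 2·5 − 2 = 6

M = 6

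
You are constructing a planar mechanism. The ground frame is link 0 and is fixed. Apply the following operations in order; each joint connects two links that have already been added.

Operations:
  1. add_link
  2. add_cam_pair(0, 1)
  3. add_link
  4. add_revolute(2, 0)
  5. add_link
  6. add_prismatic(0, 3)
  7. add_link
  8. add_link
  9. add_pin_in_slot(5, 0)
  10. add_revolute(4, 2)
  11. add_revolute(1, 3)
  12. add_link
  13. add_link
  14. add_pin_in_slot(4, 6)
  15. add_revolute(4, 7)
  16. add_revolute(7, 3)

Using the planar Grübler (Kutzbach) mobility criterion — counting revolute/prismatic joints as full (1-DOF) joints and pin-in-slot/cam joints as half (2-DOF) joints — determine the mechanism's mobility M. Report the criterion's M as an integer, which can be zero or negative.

M = 6

[1;0;0] (link 0 is ground)
L+ [2;0;0]
C(0,1)∈J2 [2;0;1]
L+ [3;0;1]
R(2,0)∈J1 [3;1;1]
L+ [4;1;1]
P(0,3)∈J1 [4;2;1]
L+ [5;2;1]
L+ [6;2;1]
PS(5,0)∈J2 [6;2;2]
R(4,2)∈J1 [6;3;2]
R(1,3)∈J1 [6;4;2]
L+ [7;4;2]
L+ [8;4;2]
PS(4,6)∈J2 [8;4;3]
R(4,7)∈J1 [8;5;3]
R(7,3)∈J1 [8;6;3]
mobility = 21 − 12 − 3 = 6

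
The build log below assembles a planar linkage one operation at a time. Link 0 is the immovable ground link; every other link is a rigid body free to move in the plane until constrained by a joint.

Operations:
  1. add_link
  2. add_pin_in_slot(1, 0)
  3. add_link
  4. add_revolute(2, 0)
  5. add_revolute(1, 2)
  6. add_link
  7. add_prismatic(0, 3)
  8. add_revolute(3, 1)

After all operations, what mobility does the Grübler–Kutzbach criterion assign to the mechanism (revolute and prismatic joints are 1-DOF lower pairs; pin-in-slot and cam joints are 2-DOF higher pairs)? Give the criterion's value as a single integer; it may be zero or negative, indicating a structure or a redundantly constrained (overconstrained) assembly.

M = 0

ground; <1,0,0>
#1 <2,0,0>
PS:1↔0 J2 <2,0,1>
#2 <3,0,1>
R:2↔0 J1 <3,1,1>
R:1↔2 J1 <3,2,1>
#3 <4,2,1>
P:0↔3 J1 <4,3,1>
R:3↔1 J1 <4,4,1>
3×3 − 2×4 − 1×1 = 0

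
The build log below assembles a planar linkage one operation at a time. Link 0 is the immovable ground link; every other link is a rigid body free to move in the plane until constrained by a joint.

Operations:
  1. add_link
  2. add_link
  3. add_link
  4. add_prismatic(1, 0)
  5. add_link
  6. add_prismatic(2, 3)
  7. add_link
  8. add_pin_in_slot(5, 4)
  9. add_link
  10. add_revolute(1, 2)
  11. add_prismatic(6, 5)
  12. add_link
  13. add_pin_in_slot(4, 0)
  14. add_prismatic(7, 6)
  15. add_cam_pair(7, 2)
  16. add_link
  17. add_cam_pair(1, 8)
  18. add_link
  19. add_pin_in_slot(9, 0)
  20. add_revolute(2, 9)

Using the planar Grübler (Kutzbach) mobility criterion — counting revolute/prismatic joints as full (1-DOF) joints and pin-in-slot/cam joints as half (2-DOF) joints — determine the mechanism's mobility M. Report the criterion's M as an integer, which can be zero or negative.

M = 10

L=1 J1=0 J2=0
add link → L=2 J1=0 J2=0
add link → L=3 J1=0 J2=0
add link → L=4 J1=0 J2=0
P@1,0 dof=1 J1 → L=4 J1=1 J2=0
add link → L=5 J1=1 J2=0
P@2,3 dof=1 J1 → L=5 J1=2 J2=0
add link → L=6 J1=2 J2=0
PS@5,4 dof=2 J2 → L=6 J1=2 J2=1
add link → L=7 J1=2 J2=1
R@1,2 dof=1 J1 → L=7 J1=3 J2=1
P@6,5 dof=1 J1 → L=7 J1=4 J2=1
add link → L=8 J1=4 J2=1
PS@4,0 dof=2 J2 → L=8 J1=4 J2=2
P@7,6 dof=1 J1 → L=8 J1=5 J2=2
C@7,2 dof=2 J2 → L=8 J1=5 J2=3
add link → L=9 J1=5 J2=3
C@1,8 dof=2 J2 → L=9 J1=5 J2=4
add link → L=10 J1=5 J2=4
PS@9,0 dof=2 J2 → L=10 J1=5 J2=5
R@2,9 dof=1 J1 → L=10 J1=6 J2=5
M=3(L−1)−2J1−J2=3·9−2·6−5=10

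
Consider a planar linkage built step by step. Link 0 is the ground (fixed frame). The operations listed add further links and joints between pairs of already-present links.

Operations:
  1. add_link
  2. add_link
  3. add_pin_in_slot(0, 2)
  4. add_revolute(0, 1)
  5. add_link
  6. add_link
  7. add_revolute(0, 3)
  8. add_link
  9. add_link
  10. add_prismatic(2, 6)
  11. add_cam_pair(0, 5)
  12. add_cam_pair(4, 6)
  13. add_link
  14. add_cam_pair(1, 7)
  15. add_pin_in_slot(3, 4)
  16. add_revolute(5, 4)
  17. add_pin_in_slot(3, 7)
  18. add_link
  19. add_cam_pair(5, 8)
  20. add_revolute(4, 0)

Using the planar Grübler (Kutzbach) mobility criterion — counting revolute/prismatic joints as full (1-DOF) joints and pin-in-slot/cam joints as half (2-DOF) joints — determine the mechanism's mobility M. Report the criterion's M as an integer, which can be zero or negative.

L=1 J1=0 J2=0
add link → L=2 J1=0 J2=0
add link → L=3 J1=0 J2=0
PS@0,2 dof=2 J2 → L=3 J1=0 J2=1
R@0,1 dof=1 J1 → L=3 J1=1 J2=1
add link → L=4 J1=1 J2=1
add link → L=5 J1=1 J2=1
R@0,3 dof=1 J1 → L=5 J1=2 J2=1
add link → L=6 J1=2 J2=1
add link → L=7 J1=2 J2=1
P@2,6 dof=1 J1 → L=7 J1=3 J2=1
C@0,5 dof=2 J2 → L=7 J1=3 J2=2
C@4,6 dof=2 J2 → L=7 J1=3 J2=3
add link → L=8 J1=3 J2=3
C@1,7 dof=2 J2 → L=8 J1=3 J2=4
PS@3,4 dof=2 J2 → L=8 J1=3 J2=5
R@5,4 dof=1 J1 → L=8 J1=4 J2=5
PS@3,7 dof=2 J2 → L=8 J1=4 J2=6
add link → L=9 J1=4 J2=6
C@5,8 dof=2 J2 → L=9 J1=4 J2=7
R@4,0 dof=1 J1 → L=9 J1=5 J2=7
M=3(L−1)−2J1−J2=3·8−2·5−7=7

M = 7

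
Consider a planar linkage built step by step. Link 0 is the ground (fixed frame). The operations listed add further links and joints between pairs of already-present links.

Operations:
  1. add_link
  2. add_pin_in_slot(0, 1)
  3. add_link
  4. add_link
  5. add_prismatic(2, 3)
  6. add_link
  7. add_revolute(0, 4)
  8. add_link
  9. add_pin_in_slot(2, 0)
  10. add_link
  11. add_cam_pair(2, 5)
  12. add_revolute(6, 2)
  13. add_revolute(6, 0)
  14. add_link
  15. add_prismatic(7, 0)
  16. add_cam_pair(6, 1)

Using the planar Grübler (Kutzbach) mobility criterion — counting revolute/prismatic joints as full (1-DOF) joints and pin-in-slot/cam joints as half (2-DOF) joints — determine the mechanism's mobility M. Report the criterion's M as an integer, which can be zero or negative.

M = 7

L=1 J1=0 J2=0
add link → L=2 J1=0 J2=0
PS@0,1 dof=2 J2 → L=2 J1=0 J2=1
add link → L=3 J1=0 J2=1
add link → L=4 J1=0 J2=1
P@2,3 dof=1 J1 → L=4 J1=1 J2=1
add link → L=5 J1=1 J2=1
R@0,4 dof=1 J1 → L=5 J1=2 J2=1
add link → L=6 J1=2 J2=1
PS@2,0 dof=2 J2 → L=6 J1=2 J2=2
add link → L=7 J1=2 J2=2
C@2,5 dof=2 J2 → L=7 J1=2 J2=3
R@6,2 dof=1 J1 → L=7 J1=3 J2=3
R@6,0 dof=1 J1 → L=7 J1=4 J2=3
add link → L=8 J1=4 J2=3
P@7,0 dof=1 J1 → L=8 J1=5 J2=3
C@6,1 dof=2 J2 → L=8 J1=5 J2=4
M=3(L−1)−2J1−J2=3·7−2·5−4=7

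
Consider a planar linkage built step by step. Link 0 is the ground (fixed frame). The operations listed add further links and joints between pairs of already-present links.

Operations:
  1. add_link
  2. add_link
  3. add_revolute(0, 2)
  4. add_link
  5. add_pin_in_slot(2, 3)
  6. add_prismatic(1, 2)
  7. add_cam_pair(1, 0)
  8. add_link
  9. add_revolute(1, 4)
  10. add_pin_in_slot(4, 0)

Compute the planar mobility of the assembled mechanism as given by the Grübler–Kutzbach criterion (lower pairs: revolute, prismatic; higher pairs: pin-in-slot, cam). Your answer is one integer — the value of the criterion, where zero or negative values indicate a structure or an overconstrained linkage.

L=1 J1=0 J2=0
add link → L=2 J1=0 J2=0
add link → L=3 J1=0 J2=0
R@0,2 dof=1 J1 → L=3 J1=1 J2=0
add link → L=4 J1=1 J2=0
PS@2,3 dof=2 J2 → L=4 J1=1 J2=1
P@1,2 dof=1 J1 → L=4 J1=2 J2=1
C@1,0 dof=2 J2 → L=4 J1=2 J2=2
add link → L=5 J1=2 J2=2
R@1,4 dof=1 J1 → L=5 J1=3 J2=2
PS@4,0 dof=2 J2 → L=5 J1=3 J2=3
M=3(L−1)−2J1−J2=3·4−2·3−3=3

M = 3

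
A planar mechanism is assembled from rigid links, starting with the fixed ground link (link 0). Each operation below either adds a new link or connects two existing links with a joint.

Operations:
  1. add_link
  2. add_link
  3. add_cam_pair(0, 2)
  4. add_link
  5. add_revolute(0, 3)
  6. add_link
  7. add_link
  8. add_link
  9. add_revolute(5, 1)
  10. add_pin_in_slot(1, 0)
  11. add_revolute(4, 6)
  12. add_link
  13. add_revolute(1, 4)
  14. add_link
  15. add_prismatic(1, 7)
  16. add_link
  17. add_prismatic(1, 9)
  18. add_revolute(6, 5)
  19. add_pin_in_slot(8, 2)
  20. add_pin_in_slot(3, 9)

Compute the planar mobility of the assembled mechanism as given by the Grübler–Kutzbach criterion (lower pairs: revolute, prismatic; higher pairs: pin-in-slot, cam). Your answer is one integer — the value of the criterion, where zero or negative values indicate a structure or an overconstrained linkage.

M = 9

L=1 J1=0 J2=0
add link → L=2 J1=0 J2=0
add link → L=3 J1=0 J2=0
C@0,2 dof=2 J2 → L=3 J1=0 J2=1
add link → L=4 J1=0 J2=1
R@0,3 dof=1 J1 → L=4 J1=1 J2=1
add link → L=5 J1=1 J2=1
add link → L=6 J1=1 J2=1
add link → L=7 J1=1 J2=1
R@5,1 dof=1 J1 → L=7 J1=2 J2=1
PS@1,0 dof=2 J2 → L=7 J1=2 J2=2
R@4,6 dof=1 J1 → L=7 J1=3 J2=2
add link → L=8 J1=3 J2=2
R@1,4 dof=1 J1 → L=8 J1=4 J2=2
add link → L=9 J1=4 J2=2
P@1,7 dof=1 J1 → L=9 J1=5 J2=2
add link → L=10 J1=5 J2=2
P@1,9 dof=1 J1 → L=10 J1=6 J2=2
R@6,5 dof=1 J1 → L=10 J1=7 J2=2
PS@8,2 dof=2 J2 → L=10 J1=7 J2=3
PS@3,9 dof=2 J2 → L=10 J1=7 J2=4
M=3(L−1)−2J1−J2=3·9−2·7−4=9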